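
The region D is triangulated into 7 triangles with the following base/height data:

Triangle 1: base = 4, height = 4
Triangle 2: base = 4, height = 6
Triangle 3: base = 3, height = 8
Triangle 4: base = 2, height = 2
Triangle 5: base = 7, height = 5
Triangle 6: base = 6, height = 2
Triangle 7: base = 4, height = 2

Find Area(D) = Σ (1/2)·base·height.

(1/2)×4×4 + (1/2)×4×6 + (1/2)×3×8 + (1/2)×2×2 + (1/2)×7×5 + (1/2)×6×2 + (1/2)×4×2 = 61.5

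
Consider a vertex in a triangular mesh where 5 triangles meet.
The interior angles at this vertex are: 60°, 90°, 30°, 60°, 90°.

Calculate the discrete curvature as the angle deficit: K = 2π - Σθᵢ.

Sum of angles = 330°. K = 360° - 330° = 30°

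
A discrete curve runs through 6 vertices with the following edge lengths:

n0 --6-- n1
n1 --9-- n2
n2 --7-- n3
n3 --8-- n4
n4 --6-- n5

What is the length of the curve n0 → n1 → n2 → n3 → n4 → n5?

Arc length = 6 + 9 + 7 + 8 + 6 = 36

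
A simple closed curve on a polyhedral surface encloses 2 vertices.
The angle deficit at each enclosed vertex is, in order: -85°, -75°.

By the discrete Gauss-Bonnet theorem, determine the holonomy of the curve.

Holonomy = total enclosed curvature = (-85°) + (-75°) = -160°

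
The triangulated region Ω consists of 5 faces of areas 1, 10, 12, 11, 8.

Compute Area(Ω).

1 + 10 + 12 + 11 + 8 = 42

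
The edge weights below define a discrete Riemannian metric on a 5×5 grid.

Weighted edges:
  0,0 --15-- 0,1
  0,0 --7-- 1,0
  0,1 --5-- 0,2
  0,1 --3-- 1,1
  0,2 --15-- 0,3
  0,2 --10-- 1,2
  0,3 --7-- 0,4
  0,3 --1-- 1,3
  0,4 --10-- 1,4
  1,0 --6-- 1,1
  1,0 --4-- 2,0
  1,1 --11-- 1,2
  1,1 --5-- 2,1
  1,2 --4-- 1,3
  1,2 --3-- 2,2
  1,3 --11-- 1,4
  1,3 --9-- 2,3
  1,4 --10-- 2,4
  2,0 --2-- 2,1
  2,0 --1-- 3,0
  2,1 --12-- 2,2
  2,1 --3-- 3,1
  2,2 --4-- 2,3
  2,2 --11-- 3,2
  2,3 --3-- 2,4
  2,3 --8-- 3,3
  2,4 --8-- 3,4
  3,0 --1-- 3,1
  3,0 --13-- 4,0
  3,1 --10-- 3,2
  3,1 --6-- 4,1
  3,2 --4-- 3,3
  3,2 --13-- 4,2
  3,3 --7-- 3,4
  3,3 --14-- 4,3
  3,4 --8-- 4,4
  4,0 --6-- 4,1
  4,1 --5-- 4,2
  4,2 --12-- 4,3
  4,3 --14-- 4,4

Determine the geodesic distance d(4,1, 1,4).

Shortest path: 4,1 → 3,1 → 2,1 → 2,2 → 2,3 → 2,4 → 1,4, total weight = 38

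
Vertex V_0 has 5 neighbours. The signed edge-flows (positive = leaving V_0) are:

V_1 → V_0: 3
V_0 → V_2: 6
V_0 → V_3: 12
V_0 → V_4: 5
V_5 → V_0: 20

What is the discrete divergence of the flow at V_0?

Divergence = sum of outgoing flows = (-3) + 6 + 12 + 5 + (-20) = 0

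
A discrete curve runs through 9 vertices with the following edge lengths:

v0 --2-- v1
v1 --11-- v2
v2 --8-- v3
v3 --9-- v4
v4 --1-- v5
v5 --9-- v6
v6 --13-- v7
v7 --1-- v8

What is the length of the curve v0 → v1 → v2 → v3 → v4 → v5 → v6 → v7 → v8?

Arc length = 2 + 11 + 8 + 9 + 1 + 9 + 13 + 1 = 54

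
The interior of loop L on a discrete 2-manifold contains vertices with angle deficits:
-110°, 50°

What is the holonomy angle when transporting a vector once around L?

Holonomy = total enclosed curvature = (-110°) + 50° = -60°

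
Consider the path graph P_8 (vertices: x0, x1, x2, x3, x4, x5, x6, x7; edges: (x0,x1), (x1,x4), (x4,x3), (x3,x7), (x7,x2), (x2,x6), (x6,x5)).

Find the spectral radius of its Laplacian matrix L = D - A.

The path graph P_n has Laplacian eigenvalues λ_k = 2 − 2cos(kπ/n), k = 0, 1, …, n−1. Here n = 8:
k=0: 2 − 2cos(0) = 0.0; k=1: 2 − 2cos(π/8) = 0.1522; k=2: 2 − 2cos(π/4) = 0.5858; k=3: 2 − 2cos(3π/8) = 1.2346; k=4: 2 − 2cos(π/2) = 2.0; k=5: 2 − 2cos(5π/8) = 2.7654; k=6: 2 − 2cos(3π/4) = 3.4142; k=7: 2 − 2cos(7π/8) = 3.8478.
Laplacian eigenvalues: [0.0, 0.1522, 0.5858, 1.2346, 2.0, 2.7654, 3.4142, 3.8478]. Largest eigenvalue (spectral radius) = 3.8478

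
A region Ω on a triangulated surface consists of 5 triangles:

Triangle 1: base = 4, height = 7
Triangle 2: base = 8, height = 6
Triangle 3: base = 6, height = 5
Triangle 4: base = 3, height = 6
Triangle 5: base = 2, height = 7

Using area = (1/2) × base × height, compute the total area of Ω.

(1/2)×4×7 + (1/2)×8×6 + (1/2)×6×5 + (1/2)×3×6 + (1/2)×2×7 = 69.0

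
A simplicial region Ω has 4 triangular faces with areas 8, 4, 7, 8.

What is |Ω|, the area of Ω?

8 + 4 + 7 + 8 = 27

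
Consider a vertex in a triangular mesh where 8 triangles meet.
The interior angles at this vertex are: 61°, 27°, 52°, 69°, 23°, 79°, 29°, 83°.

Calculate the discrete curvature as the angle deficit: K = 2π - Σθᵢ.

Sum of angles = 423°. K = 360° - 423° = -63° = -7π/20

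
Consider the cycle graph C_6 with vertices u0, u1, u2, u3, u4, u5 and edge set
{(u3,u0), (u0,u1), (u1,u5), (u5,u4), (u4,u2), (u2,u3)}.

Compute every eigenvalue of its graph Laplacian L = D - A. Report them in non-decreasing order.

The cycle graph C_n has Laplacian eigenvalues λ_k = 2 − 2cos(2πk/n), k = 0, 1, …, n−1. Here n = 6:
k=0: 2 − 2cos(0) = 0.0; k=1: 2 − 2cos(π/3) = 1.0; k=2: 2 − 2cos(2π/3) = 3.0; k=3: 2 − 2cos(π) = 4.0; k=4: 2 − 2cos(4π/3) = 3.0; k=5: 2 − 2cos(5π/3) = 1.0.
Laplacian eigenvalues (increasing order): [0.0, 1.0, 1.0, 3.0, 3.0, 4.0]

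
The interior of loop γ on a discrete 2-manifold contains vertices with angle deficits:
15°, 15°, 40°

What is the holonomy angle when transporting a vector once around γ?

Holonomy = total enclosed curvature = 15° + 15° + 40° = 70°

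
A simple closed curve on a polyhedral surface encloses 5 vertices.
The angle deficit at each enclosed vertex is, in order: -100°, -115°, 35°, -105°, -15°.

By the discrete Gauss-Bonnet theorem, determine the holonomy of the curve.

Holonomy = total enclosed curvature = (-100°) + (-115°) + 35° + (-105°) + (-15°) = -300°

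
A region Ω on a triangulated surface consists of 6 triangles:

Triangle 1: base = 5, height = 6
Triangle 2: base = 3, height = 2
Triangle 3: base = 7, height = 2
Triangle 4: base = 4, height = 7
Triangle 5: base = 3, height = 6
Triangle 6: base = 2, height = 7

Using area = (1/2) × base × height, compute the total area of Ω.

(1/2)×5×6 + (1/2)×3×2 + (1/2)×7×2 + (1/2)×4×7 + (1/2)×3×6 + (1/2)×2×7 = 55.0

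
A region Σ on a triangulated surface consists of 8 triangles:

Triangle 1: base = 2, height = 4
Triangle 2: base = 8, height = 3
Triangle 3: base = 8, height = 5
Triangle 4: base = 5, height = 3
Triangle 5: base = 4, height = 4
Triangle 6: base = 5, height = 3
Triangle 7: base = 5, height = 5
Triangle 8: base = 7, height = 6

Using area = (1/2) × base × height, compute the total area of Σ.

(1/2)×2×4 + (1/2)×8×3 + (1/2)×8×5 + (1/2)×5×3 + (1/2)×4×4 + (1/2)×5×3 + (1/2)×5×5 + (1/2)×7×6 = 92.5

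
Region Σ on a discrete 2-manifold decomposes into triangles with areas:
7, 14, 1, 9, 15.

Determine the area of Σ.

7 + 14 + 1 + 9 + 15 = 46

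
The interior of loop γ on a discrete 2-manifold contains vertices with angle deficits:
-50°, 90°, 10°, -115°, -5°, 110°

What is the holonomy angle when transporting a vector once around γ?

Holonomy = total enclosed curvature = (-50°) + 90° + 10° + (-115°) + (-5°) + 110° = 40°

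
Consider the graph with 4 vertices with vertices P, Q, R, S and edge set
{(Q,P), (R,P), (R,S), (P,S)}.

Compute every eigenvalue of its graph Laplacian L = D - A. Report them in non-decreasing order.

Degrees: deg(P) = 3, deg(Q) = 1, deg(R) = 2, deg(S) = 2.
L = D − A with rows/columns ordered (P, Q, R, S):
  [ 3, -1, -1, -1]
  [-1,  1,  0,  0]
  [-1,  0,  2, -1]
  [-1,  0, -1,  2]
Characteristic polynomial: det(λI − L) = λ(λ − 1)(λ − 3)(λ − 4).
Roots: λ = 0; (λ − 1) = 0 ⇒ λ = 1; (λ − 3) = 0 ⇒ λ = 3; (λ − 4) = 0 ⇒ λ = 4.
(Check: the roots sum (with multiplicity) to 8, matching trace L = Σdeg = 2·4 = 8.)
Laplacian eigenvalues (increasing order): [0.0, 1.0, 3.0, 4.0]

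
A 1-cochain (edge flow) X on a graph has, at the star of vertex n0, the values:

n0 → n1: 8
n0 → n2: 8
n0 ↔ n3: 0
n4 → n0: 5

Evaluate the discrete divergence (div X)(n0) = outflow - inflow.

Divergence = sum of outgoing flows = 8 + 8 + 0 + (-5) = 11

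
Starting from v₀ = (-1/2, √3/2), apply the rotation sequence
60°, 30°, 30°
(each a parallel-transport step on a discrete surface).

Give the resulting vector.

Total rotation: 60° + 30° + 30° = 120°. Final vector: (-0.5000, -0.8660)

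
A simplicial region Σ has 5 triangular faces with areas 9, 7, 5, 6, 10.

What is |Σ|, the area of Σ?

9 + 7 + 5 + 6 + 10 = 37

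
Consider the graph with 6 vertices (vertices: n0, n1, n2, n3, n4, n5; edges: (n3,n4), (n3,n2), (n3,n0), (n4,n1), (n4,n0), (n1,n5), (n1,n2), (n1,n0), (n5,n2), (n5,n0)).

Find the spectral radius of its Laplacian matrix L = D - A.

Degrees: deg(n0) = 4, deg(n1) = 4, deg(n2) = 3, deg(n3) = 3, deg(n4) = 3, deg(n5) = 3.
L = D − A with rows/columns ordered (n0, n1, n2, n3, n4, n5):
  [ 4, -1,  0, -1, -1, -1]
  [-1,  4, -1,  0, -1, -1]
  [ 0, -1,  3, -1,  0, -1]
  [-1,  0, -1,  3, -1,  0]
  [-1, -1,  0, -1,  3,  0]
  [-1, -1, -1,  0,  0,  3]
Characteristic polynomial: det(λI − L) = λ(λ² − 8λ + 13)(λ − 3)(λ − 4)(λ − 5).
Roots: λ = 0; (λ² − 8λ + 13) = 0 ⇒ λ = 4 ± √3 ≈ 2.2679, 5.7321; (λ − 3) = 0 ⇒ λ = 3; (λ − 4) = 0 ⇒ λ = 4; (λ − 5) = 0 ⇒ λ = 5.
(Check: the roots sum (with multiplicity) to 20, matching trace L = Σdeg = 2·10 = 20.)
Laplacian eigenvalues: [0.0, 2.2679, 3.0, 4.0, 5.0, 5.7321]. Largest eigenvalue (spectral radius) = 5.7321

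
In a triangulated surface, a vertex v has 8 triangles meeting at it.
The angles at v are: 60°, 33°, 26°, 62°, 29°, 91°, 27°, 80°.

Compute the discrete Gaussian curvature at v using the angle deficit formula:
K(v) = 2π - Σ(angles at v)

Sum of angles = 408°. K = 360° - 408° = -48° = -4π/15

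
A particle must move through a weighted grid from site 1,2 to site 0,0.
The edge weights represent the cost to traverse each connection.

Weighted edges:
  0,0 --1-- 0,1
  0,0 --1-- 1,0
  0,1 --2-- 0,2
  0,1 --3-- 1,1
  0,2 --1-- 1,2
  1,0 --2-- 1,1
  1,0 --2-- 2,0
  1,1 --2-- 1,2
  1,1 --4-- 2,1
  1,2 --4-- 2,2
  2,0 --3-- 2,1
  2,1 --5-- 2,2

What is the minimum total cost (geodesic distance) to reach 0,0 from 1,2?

Shortest path: 1,2 → 0,2 → 0,1 → 0,0, total weight = 4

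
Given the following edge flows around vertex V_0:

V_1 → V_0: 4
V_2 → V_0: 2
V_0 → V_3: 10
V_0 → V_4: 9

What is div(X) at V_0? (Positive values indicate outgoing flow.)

Divergence = sum of outgoing flows = (-4) + (-2) + 10 + 9 = 13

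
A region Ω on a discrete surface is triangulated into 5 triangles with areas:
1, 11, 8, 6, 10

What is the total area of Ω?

1 + 11 + 8 + 6 + 10 = 36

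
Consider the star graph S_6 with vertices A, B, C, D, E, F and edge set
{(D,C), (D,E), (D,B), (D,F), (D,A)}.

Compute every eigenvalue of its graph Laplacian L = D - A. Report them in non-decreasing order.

The star S_6 is the complete bipartite graph K_{1,5} (one hub of degree 5, 5 leaves of degree 1). The Laplacian spectrum of K_{p,q} is 0, p (multiplicity q−1), q (multiplicity p−1), p+q. With p = 1, q = 5: 0 once, 1 with multiplicity 4, and 6 once. (Check: trace L = sum of degrees = 10 = 4·1 + 6.)
Laplacian eigenvalues (increasing order): [0.0, 1.0, 1.0, 1.0, 1.0, 6.0]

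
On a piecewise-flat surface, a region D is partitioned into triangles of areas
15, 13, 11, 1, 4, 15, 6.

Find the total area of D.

15 + 13 + 11 + 1 + 4 + 15 + 6 = 65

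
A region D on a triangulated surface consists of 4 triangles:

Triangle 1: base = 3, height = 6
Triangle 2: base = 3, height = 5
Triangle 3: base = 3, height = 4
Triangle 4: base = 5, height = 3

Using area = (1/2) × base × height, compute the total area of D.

(1/2)×3×6 + (1/2)×3×5 + (1/2)×3×4 + (1/2)×5×3 = 30.0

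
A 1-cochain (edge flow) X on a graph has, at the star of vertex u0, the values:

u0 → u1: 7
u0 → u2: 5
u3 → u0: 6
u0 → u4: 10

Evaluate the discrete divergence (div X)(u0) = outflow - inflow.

Divergence = sum of outgoing flows = 7 + 5 + (-6) + 10 = 16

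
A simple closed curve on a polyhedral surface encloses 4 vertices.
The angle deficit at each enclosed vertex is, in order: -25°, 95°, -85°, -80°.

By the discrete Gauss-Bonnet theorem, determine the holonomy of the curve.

Holonomy = total enclosed curvature = (-25°) + 95° + (-85°) + (-80°) = -95°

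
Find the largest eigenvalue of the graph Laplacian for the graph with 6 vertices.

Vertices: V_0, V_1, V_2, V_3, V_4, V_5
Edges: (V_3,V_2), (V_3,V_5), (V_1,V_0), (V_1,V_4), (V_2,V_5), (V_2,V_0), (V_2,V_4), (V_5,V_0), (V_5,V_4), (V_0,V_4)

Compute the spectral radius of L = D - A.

Degrees: deg(V_0) = 4, deg(V_1) = 2, deg(V_2) = 4, deg(V_3) = 2, deg(V_4) = 4, deg(V_5) = 4.
L = D − A with rows/columns ordered (V_0, V_1, V_2, V_3, V_4, V_5):
  [ 4, -1, -1,  0, -1, -1]
  [-1,  2,  0,  0, -1,  0]
  [-1,  0,  4, -1, -1, -1]
  [ 0,  0, -1,  2,  0, -1]
  [-1, -1, -1,  0,  4, -1]
  [-1,  0, -1, -1, -1,  4]
Characteristic polynomial: det(λI − L) = λ(λ² − 7λ + 8)(λ − 3)(λ − 5)².
Roots: λ = 0; (λ² − 7λ + 8) = 0 ⇒ λ = (7 ± √17)/2 ≈ 1.4384, 5.5616; (λ − 3) = 0 ⇒ λ = 3; (λ − 5) = 0 ⇒ λ = 5 (multiplicity 2).
(Check: the roots sum (with multiplicity) to 20, matching trace L = Σdeg = 2·10 = 20.)
Laplacian eigenvalues: [0.0, 1.4384, 3.0, 5.0, 5.0, 5.5616]. Largest eigenvalue (spectral radius) = 5.5616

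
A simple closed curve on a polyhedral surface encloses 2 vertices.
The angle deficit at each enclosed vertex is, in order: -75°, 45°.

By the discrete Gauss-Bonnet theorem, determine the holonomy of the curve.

Holonomy = total enclosed curvature = (-75°) + 45° = -30°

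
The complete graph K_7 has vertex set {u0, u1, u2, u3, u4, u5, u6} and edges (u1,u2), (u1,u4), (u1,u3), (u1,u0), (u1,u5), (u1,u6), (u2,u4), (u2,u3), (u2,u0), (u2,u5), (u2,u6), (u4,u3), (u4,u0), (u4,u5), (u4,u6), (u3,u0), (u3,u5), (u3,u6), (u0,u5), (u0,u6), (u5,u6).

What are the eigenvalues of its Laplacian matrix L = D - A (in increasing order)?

For the complete graph K_n, L = nI − J (J = all-ones matrix). J has eigenvalues n (once, eigenvector 𝟙) and 0 (multiplicity n−1), so L has eigenvalues 0 (once) and n (multiplicity n−1). Here n = 7: eigenvalue 0 once and 7 with multiplicity 6.
Laplacian eigenvalues (increasing order): [0.0, 7.0, 7.0, 7.0, 7.0, 7.0, 7.0]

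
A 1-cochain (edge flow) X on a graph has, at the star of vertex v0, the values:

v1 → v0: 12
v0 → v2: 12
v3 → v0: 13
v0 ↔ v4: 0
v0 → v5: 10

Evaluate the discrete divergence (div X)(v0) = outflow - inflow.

Divergence = sum of outgoing flows = (-12) + 12 + (-13) + 0 + 10 = -3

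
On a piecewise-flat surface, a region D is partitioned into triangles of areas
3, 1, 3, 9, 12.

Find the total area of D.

3 + 1 + 3 + 9 + 12 = 28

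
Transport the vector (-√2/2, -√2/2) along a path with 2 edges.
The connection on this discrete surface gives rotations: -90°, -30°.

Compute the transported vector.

Total rotation: (-90°) + (-30°) = -120°. Final vector: (-0.2588, 0.9659)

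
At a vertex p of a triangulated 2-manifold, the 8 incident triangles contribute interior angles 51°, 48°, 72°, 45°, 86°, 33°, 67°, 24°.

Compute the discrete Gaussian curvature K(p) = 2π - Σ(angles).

Sum of angles = 426°. K = 360° - 426° = -66° = -11π/30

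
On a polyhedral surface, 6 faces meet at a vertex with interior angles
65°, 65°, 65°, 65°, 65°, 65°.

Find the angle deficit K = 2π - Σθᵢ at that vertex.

Sum of angles = 390°. K = 360° - 390° = -30° = -π/6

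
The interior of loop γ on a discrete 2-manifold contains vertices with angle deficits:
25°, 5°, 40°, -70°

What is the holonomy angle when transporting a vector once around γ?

Holonomy = total enclosed curvature = 25° + 5° + 40° + (-70°) = 0°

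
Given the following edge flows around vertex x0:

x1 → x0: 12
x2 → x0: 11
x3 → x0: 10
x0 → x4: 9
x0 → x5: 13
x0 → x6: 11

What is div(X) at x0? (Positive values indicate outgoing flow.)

Divergence = sum of outgoing flows = (-12) + (-11) + (-10) + 9 + 13 + 11 = 0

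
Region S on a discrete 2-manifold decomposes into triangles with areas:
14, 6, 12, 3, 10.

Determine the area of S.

14 + 6 + 12 + 3 + 10 = 45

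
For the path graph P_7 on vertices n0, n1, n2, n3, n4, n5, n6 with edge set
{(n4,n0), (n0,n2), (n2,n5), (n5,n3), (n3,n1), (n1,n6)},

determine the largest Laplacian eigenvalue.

The path graph P_n has Laplacian eigenvalues λ_k = 2 − 2cos(kπ/n), k = 0, 1, …, n−1. Here n = 7:
k=0: 2 − 2cos(0) = 0.0; k=1: 2 − 2cos(π/7) = 0.1981; k=2: 2 − 2cos(2π/7) = 0.753; k=3: 2 − 2cos(3π/7) = 1.555; k=4: 2 − 2cos(4π/7) = 2.445; k=5: 2 − 2cos(5π/7) = 3.247; k=6: 2 − 2cos(6π/7) = 3.8019.
Laplacian eigenvalues: [0.0, 0.1981, 0.753, 1.555, 2.445, 3.247, 3.8019]. Largest eigenvalue (spectral radius) = 3.8019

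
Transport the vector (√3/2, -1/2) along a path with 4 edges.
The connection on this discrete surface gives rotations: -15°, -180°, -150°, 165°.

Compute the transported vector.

Total rotation: (-15°) + (-180°) + (-150°) + 165° = -180° ≡ 180° (mod 360°). Final vector: (-0.8660, 0.5000)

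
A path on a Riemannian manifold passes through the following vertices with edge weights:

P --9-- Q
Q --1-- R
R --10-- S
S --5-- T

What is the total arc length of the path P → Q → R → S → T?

Arc length = 9 + 1 + 10 + 5 = 25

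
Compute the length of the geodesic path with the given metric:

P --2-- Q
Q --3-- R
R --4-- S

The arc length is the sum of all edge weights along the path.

Arc length = 2 + 3 + 4 = 9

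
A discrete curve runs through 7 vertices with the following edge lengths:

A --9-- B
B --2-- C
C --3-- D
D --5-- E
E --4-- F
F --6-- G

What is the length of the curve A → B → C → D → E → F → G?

Arc length = 9 + 2 + 3 + 5 + 4 + 6 = 29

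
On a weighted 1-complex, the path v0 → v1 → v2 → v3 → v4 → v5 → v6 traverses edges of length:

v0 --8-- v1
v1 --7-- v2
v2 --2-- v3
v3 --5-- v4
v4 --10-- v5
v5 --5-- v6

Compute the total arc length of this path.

Arc length = 8 + 7 + 2 + 5 + 10 + 5 = 37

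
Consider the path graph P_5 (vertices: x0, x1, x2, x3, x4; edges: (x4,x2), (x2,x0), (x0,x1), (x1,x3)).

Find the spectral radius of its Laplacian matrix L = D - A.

The path graph P_n has Laplacian eigenvalues λ_k = 2 − 2cos(kπ/n), k = 0, 1, …, n−1. Here n = 5:
k=0: 2 − 2cos(0) = 0.0; k=1: 2 − 2cos(π/5) = 0.382; k=2: 2 − 2cos(2π/5) = 1.382; k=3: 2 − 2cos(3π/5) = 2.618; k=4: 2 − 2cos(4π/5) = 3.618.
Laplacian eigenvalues: [0.0, 0.382, 1.382, 2.618, 3.618]. Largest eigenvalue (spectral radius) = 3.618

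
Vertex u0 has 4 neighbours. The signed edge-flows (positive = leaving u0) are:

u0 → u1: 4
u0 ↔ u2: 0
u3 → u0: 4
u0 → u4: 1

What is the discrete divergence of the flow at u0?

Divergence = sum of outgoing flows = 4 + 0 + (-4) + 1 = 1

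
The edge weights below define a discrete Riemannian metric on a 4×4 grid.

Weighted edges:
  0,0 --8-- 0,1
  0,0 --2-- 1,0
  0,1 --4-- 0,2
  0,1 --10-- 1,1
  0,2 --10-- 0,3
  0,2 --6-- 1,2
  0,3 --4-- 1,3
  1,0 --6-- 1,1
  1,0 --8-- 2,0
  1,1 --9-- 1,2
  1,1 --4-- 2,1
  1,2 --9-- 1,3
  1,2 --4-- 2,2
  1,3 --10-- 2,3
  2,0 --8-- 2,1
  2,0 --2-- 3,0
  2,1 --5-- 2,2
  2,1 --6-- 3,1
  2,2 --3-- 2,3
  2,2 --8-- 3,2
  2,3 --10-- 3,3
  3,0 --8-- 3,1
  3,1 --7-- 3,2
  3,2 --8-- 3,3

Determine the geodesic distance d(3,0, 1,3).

Shortest path: 3,0 → 2,0 → 2,1 → 2,2 → 2,3 → 1,3, total weight = 28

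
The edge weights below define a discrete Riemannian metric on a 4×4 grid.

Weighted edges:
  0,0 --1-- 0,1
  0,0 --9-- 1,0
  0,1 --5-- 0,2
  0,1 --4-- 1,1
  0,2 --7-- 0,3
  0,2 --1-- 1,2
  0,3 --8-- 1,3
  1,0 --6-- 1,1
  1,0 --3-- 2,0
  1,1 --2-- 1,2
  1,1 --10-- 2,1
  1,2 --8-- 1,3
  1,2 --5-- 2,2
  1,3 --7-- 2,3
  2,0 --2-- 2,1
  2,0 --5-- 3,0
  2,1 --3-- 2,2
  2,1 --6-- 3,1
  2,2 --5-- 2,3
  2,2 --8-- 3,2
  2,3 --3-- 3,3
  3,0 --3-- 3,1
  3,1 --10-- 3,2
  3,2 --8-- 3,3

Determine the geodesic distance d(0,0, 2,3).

Shortest path: 0,0 → 0,1 → 1,1 → 1,2 → 2,2 → 2,3, total weight = 17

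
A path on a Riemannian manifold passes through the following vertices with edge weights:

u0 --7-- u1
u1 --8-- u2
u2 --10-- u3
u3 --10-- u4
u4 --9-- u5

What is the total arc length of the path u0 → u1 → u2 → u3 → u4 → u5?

Arc length = 7 + 8 + 10 + 10 + 9 = 44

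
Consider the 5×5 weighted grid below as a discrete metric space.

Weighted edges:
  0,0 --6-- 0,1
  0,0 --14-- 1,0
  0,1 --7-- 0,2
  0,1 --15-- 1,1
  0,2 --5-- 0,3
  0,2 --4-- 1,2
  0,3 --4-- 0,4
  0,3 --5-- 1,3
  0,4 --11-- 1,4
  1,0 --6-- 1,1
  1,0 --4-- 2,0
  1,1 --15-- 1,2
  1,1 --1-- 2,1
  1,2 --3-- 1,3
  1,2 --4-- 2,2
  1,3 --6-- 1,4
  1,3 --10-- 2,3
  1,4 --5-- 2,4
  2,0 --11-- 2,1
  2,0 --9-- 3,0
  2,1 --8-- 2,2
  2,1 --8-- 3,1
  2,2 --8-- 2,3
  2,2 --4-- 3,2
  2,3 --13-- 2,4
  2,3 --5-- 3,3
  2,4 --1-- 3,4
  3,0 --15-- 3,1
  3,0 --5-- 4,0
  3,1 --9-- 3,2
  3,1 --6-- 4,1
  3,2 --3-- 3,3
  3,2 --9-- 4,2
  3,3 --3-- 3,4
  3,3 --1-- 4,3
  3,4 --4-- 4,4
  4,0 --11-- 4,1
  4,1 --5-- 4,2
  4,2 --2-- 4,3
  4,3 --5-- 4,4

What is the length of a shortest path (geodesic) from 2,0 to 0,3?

Shortest path: 2,0 → 2,1 → 2,2 → 1,2 → 1,3 → 0,3, total weight = 31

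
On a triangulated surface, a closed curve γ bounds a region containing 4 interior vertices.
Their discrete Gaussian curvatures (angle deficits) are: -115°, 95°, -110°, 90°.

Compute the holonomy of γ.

Holonomy = total enclosed curvature = (-115°) + 95° + (-110°) + 90° = -40°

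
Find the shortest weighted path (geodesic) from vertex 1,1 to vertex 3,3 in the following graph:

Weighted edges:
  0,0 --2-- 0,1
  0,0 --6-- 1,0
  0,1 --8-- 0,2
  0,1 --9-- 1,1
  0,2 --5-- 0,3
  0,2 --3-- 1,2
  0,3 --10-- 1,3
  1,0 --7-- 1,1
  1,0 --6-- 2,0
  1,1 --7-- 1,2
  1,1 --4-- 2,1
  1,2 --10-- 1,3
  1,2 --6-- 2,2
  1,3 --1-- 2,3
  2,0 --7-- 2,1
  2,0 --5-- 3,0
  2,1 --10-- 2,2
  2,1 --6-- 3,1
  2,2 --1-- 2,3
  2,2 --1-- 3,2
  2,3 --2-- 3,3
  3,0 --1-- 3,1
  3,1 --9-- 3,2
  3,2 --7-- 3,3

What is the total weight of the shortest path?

Shortest path: 1,1 → 1,2 → 2,2 → 2,3 → 3,3, total weight = 16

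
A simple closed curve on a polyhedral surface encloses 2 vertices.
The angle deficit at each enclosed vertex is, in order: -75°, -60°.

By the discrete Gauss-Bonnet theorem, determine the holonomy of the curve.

Holonomy = total enclosed curvature = (-75°) + (-60°) = -135°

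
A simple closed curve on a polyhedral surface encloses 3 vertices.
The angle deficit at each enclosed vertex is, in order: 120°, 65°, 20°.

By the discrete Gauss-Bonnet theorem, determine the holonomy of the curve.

Holonomy = total enclosed curvature = 120° + 65° + 20° = 205°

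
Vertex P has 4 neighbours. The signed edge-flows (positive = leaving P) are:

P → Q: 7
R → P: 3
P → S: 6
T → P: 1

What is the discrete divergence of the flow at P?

Divergence = sum of outgoing flows = 7 + (-3) + 6 + (-1) = 9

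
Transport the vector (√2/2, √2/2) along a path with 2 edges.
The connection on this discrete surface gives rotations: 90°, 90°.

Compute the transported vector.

Total rotation: 90° + 90° = 180°. Final vector: (-0.7071, -0.7071)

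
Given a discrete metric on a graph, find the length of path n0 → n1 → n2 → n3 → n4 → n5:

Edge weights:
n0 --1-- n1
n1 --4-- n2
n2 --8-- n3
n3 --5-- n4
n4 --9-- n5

Arc length = 1 + 4 + 8 + 5 + 9 = 27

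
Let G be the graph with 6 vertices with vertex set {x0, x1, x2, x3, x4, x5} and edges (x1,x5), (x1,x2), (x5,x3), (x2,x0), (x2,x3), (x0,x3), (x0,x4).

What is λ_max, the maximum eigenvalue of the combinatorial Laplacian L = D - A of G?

Degrees: deg(x0) = 3, deg(x1) = 2, deg(x2) = 3, deg(x3) = 3, deg(x4) = 1, deg(x5) = 2.
L = D − A with rows/columns ordered (x0, x1, x2, x3, x4, x5):
  [ 3,  0, -1, -1, -1,  0]
  [ 0,  2, -1,  0,  0, -1]
  [-1, -1,  3, -1,  0,  0]
  [-1,  0, -1,  3,  0, -1]
  [-1,  0,  0,  0,  1,  0]
  [ 0, -1,  0, -1,  0,  2]
Characteristic polynomial: det(λI − L) = λ(λ² − 5λ + 3)(λ − 2)(λ² − 7λ + 11).
Roots: λ = 0; (λ² − 5λ + 3) = 0 ⇒ λ = (5 ± √13)/2 ≈ 0.6972, 4.3028; (λ − 2) = 0 ⇒ λ = 2; (λ² − 7λ + 11) = 0 ⇒ λ = (7 ± √5)/2 ≈ 2.382, 4.618.
(Check: the roots sum (with multiplicity) to 14, matching trace L = Σdeg = 2·7 = 14.)
Laplacian eigenvalues: [0.0, 0.6972, 2.0, 2.382, 4.3028, 4.618]. Largest eigenvalue (spectral radius) = 4.618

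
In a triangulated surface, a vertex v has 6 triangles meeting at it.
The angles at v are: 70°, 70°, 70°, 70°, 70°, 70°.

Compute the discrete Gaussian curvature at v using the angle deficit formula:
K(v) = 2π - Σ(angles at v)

Sum of angles = 420°. K = 360° - 420° = -60°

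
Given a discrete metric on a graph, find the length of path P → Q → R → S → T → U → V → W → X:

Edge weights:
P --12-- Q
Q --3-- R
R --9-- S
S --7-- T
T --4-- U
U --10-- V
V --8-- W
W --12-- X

Arc length = 12 + 3 + 9 + 7 + 4 + 10 + 8 + 12 = 65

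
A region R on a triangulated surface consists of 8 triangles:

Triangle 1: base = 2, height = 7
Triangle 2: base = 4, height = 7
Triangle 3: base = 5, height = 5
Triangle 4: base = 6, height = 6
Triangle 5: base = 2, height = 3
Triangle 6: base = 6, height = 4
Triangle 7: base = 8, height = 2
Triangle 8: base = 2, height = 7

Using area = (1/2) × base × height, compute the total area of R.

(1/2)×2×7 + (1/2)×4×7 + (1/2)×5×5 + (1/2)×6×6 + (1/2)×2×3 + (1/2)×6×4 + (1/2)×8×2 + (1/2)×2×7 = 81.5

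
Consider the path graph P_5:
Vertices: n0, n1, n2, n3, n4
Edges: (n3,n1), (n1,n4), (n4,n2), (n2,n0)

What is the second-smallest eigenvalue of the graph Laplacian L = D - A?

The path graph P_n has Laplacian eigenvalues λ_k = 2 − 2cos(kπ/n), k = 0, 1, …, n−1. Here n = 5:
k=0: 2 − 2cos(0) = 0.0; k=1: 2 − 2cos(π/5) = 0.382; k=2: 2 − 2cos(2π/5) = 1.382; k=3: 2 − 2cos(3π/5) = 2.618; k=4: 2 − 2cos(4π/5) = 3.618.
Laplacian eigenvalues: [0.0, 0.382, 1.382, 2.618, 3.618]. Algebraic connectivity (smallest non-zero eigenvalue) = 0.382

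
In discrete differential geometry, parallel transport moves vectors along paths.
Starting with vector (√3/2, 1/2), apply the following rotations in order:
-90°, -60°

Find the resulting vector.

Total rotation: (-90°) + (-60°) = -150°. Final vector: (-0.5000, -0.8660)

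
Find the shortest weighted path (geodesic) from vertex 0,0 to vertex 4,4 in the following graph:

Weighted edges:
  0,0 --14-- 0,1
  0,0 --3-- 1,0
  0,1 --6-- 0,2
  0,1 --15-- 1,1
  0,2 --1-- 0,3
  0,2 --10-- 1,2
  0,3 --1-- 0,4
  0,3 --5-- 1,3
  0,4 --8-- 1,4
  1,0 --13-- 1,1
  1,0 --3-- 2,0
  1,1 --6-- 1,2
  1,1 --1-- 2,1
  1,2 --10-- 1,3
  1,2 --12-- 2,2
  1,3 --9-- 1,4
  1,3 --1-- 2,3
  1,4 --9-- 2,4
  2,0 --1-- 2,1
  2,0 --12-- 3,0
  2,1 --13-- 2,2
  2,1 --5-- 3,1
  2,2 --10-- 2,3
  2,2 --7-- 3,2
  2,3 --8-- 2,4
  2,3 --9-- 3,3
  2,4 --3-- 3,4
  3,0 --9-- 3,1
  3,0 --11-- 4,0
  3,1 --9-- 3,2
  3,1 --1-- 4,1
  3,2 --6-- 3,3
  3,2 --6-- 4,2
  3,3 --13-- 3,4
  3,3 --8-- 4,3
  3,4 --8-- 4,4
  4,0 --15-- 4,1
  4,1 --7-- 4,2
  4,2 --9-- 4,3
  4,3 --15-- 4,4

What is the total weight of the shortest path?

Shortest path: 0,0 → 1,0 → 2,0 → 2,1 → 3,1 → 4,1 → 4,2 → 4,3 → 4,4, total weight = 44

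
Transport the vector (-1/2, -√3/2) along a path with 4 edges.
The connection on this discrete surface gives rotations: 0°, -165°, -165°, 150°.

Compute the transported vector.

Total rotation: 0° + (-165°) + (-165°) + 150° = -180° ≡ 180° (mod 360°). Final vector: (0.5000, 0.8660)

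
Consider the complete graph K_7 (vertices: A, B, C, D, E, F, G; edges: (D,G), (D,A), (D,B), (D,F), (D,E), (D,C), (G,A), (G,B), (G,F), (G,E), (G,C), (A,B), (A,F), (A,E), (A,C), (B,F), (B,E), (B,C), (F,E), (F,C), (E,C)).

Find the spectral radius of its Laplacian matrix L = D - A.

For the complete graph K_n, L = nI − J (J = all-ones matrix). J has eigenvalues n (once, eigenvector 𝟙) and 0 (multiplicity n−1), so L has eigenvalues 0 (once) and n (multiplicity n−1). Here n = 7: eigenvalue 0 once and 7 with multiplicity 6.
Laplacian eigenvalues: [0.0, 7.0, 7.0, 7.0, 7.0, 7.0, 7.0]. Largest eigenvalue (spectral radius) = 7.0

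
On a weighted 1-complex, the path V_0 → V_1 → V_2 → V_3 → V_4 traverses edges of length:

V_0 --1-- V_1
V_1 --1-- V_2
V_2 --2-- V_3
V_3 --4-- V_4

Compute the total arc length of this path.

Arc length = 1 + 1 + 2 + 4 = 8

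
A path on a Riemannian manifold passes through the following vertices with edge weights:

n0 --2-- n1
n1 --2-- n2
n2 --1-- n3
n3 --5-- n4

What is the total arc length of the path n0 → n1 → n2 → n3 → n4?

Arc length = 2 + 2 + 1 + 5 = 10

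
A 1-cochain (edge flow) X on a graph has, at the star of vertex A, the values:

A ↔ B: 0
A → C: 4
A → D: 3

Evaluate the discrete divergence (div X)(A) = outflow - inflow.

Divergence = sum of outgoing flows = 0 + 4 + 3 = 7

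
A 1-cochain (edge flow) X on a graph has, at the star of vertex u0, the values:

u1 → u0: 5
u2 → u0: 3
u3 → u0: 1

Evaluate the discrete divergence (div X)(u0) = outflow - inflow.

Divergence = sum of outgoing flows = (-5) + (-3) + (-1) = -9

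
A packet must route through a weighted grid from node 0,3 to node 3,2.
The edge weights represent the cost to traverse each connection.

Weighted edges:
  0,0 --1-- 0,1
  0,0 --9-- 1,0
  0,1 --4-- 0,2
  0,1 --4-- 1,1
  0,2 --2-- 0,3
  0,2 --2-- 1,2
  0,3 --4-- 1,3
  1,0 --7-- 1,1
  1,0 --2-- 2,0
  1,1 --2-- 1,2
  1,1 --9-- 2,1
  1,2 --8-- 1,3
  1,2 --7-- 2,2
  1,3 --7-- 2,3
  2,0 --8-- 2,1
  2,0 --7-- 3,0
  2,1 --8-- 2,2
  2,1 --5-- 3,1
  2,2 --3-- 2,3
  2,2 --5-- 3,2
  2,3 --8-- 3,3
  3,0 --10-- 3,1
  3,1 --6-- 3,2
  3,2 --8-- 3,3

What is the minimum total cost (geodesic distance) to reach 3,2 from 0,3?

Shortest path: 0,3 → 0,2 → 1,2 → 2,2 → 3,2, total weight = 16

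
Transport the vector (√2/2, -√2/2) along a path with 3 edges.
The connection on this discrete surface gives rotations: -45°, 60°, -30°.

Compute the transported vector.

Total rotation: (-45°) + 60° + (-30°) = -15°. Final vector: (0.5000, -0.8660)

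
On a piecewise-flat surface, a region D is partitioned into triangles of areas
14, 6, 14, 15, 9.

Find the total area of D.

14 + 6 + 14 + 15 + 9 = 58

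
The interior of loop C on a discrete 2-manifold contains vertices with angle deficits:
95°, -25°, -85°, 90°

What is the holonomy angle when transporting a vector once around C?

Holonomy = total enclosed curvature = 95° + (-25°) + (-85°) + 90° = 75°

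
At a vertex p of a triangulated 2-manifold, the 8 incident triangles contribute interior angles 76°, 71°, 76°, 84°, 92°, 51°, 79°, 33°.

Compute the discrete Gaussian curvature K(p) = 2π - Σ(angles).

Sum of angles = 562°. K = 360° - 562° = -202° = -101π/90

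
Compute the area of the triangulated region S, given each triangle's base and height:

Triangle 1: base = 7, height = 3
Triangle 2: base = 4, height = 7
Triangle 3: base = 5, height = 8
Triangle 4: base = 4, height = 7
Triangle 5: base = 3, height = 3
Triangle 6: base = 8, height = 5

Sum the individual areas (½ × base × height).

(1/2)×7×3 + (1/2)×4×7 + (1/2)×5×8 + (1/2)×4×7 + (1/2)×3×3 + (1/2)×8×5 = 83.0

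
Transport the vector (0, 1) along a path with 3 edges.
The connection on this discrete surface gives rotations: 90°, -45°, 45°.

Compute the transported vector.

Total rotation: 90° + (-45°) + 45° = 90°. Final vector: (-1, 0)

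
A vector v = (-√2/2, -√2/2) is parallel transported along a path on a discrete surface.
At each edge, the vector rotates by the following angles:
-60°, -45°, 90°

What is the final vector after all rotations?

Total rotation: (-60°) + (-45°) + 90° = -15°. Final vector: (-0.8660, -0.5000)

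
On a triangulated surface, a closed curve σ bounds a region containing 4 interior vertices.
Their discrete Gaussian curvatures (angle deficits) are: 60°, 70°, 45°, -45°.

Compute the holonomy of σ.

Holonomy = total enclosed curvature = 60° + 70° + 45° + (-45°) = 130°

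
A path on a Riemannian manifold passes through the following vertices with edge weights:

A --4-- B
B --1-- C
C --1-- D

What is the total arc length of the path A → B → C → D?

Arc length = 4 + 1 + 1 = 6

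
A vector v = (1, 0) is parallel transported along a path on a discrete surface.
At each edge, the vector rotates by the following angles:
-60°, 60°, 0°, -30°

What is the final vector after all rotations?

Total rotation: (-60°) + 60° + 0° + (-30°) = -30°. Final vector: (0.8660, -0.5000)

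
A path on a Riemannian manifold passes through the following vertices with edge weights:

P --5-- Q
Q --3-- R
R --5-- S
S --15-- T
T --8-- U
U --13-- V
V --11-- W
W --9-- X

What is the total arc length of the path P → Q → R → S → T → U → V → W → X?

Arc length = 5 + 3 + 5 + 15 + 8 + 13 + 11 + 9 = 69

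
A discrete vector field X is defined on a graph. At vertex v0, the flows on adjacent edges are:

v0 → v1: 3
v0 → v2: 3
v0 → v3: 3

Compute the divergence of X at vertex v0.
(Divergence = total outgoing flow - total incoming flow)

Divergence = sum of outgoing flows = 3 + 3 + 3 = 9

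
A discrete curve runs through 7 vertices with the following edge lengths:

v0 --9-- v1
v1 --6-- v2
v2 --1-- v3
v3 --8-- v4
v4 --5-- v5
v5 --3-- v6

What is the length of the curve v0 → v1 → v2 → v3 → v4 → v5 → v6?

Arc length = 9 + 6 + 1 + 8 + 5 + 3 = 32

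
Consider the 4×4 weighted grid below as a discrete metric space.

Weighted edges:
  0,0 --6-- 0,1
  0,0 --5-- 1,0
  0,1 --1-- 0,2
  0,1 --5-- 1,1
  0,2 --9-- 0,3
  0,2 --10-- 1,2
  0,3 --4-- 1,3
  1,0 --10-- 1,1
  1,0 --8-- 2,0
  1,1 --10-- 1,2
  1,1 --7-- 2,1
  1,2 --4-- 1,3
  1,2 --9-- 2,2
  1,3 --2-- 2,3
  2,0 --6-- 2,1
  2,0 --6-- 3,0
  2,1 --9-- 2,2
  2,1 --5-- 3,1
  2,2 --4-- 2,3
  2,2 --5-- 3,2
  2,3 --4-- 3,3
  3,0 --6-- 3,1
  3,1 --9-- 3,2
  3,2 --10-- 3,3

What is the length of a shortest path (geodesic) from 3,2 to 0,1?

Shortest path: 3,2 → 2,2 → 1,2 → 0,2 → 0,1, total weight = 25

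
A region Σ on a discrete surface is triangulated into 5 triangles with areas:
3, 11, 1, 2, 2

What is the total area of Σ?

3 + 11 + 1 + 2 + 2 = 19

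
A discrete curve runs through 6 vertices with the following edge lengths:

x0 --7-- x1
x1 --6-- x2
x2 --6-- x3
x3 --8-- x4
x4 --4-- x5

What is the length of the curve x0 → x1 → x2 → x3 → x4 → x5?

Arc length = 7 + 6 + 6 + 8 + 4 = 31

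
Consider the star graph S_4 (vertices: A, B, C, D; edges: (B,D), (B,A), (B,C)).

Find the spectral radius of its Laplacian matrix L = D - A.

The star S_4 is the complete bipartite graph K_{1,3} (one hub of degree 3, 3 leaves of degree 1). The Laplacian spectrum of K_{p,q} is 0, p (multiplicity q−1), q (multiplicity p−1), p+q. With p = 1, q = 3: 0 once, 1 with multiplicity 2, and 4 once. (Check: trace L = sum of degrees = 6 = 2·1 + 4.)
Laplacian eigenvalues: [0.0, 1.0, 1.0, 4.0]. Largest eigenvalue (spectral radius) = 4.0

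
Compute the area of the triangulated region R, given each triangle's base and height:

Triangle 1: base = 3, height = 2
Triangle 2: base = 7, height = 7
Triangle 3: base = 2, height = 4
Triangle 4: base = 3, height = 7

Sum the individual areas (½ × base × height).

(1/2)×3×2 + (1/2)×7×7 + (1/2)×2×4 + (1/2)×3×7 = 42.0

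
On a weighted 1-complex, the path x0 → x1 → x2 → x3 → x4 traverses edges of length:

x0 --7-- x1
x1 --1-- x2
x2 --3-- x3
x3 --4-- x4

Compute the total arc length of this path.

Arc length = 7 + 1 + 3 + 4 = 15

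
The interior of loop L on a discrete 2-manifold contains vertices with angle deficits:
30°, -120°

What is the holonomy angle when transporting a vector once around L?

Holonomy = total enclosed curvature = 30° + (-120°) = -90°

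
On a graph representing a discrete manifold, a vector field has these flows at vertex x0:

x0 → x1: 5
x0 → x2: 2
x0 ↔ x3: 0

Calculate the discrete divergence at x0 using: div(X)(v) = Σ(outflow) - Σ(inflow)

Divergence = sum of outgoing flows = 5 + 2 + 0 = 7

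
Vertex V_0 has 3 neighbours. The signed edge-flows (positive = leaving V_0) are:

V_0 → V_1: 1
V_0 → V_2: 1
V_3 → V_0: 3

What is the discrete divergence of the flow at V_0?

Divergence = sum of outgoing flows = 1 + 1 + (-3) = -1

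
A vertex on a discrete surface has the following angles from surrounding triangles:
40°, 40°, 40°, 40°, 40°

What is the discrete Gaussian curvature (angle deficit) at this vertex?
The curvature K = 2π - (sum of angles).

Sum of angles = 200°. K = 360° - 200° = 160° = 8π/9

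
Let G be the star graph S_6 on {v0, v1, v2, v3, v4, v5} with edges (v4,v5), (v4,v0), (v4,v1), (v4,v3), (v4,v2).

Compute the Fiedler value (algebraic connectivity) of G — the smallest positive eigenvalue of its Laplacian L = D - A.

The star S_6 is the complete bipartite graph K_{1,5} (one hub of degree 5, 5 leaves of degree 1). The Laplacian spectrum of K_{p,q} is 0, p (multiplicity q−1), q (multiplicity p−1), p+q. With p = 1, q = 5: 0 once, 1 with multiplicity 4, and 6 once. (Check: trace L = sum of degrees = 10 = 4·1 + 6.)
Laplacian eigenvalues: [0.0, 1.0, 1.0, 1.0, 1.0, 6.0]. Algebraic connectivity (smallest non-zero eigenvalue) = 1.0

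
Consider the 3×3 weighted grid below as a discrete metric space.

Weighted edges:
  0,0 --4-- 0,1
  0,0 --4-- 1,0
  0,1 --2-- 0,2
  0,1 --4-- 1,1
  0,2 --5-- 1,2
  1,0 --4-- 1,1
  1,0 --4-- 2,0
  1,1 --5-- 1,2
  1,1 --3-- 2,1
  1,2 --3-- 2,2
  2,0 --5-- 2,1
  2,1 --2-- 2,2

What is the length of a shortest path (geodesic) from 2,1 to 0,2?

Shortest path: 2,1 → 1,1 → 0,1 → 0,2, total weight = 9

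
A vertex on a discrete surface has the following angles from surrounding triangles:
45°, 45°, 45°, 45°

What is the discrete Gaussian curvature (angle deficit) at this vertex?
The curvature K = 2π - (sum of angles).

Sum of angles = 180°. K = 360° - 180° = 180° = π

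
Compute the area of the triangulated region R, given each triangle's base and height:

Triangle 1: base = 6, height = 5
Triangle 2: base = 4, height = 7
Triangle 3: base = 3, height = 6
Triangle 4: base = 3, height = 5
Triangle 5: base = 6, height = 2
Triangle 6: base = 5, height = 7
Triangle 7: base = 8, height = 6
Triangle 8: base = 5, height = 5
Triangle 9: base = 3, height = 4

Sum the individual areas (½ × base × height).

(1/2)×6×5 + (1/2)×4×7 + (1/2)×3×6 + (1/2)×3×5 + (1/2)×6×2 + (1/2)×5×7 + (1/2)×8×6 + (1/2)×5×5 + (1/2)×3×4 = 111.5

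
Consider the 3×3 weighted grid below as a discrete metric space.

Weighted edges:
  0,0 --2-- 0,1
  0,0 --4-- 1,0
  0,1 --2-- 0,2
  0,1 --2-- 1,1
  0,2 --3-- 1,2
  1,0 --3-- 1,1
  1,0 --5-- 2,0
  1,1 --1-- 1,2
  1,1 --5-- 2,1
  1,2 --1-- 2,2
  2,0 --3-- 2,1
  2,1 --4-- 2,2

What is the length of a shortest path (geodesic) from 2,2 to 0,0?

Shortest path: 2,2 → 1,2 → 1,1 → 0,1 → 0,0, total weight = 6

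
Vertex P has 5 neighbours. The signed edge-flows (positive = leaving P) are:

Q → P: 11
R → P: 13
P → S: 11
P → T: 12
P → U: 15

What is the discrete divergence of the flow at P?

Divergence = sum of outgoing flows = (-11) + (-13) + 11 + 12 + 15 = 14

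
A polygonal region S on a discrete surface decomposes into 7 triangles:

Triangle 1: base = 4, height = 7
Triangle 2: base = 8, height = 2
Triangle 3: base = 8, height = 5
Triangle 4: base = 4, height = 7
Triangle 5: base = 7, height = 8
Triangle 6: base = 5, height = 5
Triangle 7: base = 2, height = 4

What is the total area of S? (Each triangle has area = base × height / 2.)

(1/2)×4×7 + (1/2)×8×2 + (1/2)×8×5 + (1/2)×4×7 + (1/2)×7×8 + (1/2)×5×5 + (1/2)×2×4 = 100.5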